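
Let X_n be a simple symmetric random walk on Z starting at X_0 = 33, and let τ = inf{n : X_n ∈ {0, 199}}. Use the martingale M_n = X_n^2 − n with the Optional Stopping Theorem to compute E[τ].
E[τ] = 5478

M_n = X_n^2 − n is a martingale (since E[X_{n+1}^2 | F_n] = X_n^2 + 1). By OST (τ has finite mean in a bounded region), E[M_τ] = E[M_0] = X_0^2 − 0 = 33^2 = 1089. Also E[M_τ] = E[X_τ^2] − E[τ]. The walk exits at 0 or 199, with P(hit 199 first) = 33/199, so E[X_τ^2] = 199^2 · 33/199 + 0 = 6567. Thus E[τ] = E[X_τ^2] − E[M_τ] = 6567 − 1089 = 5478 = 33(199 − 33) = 5478.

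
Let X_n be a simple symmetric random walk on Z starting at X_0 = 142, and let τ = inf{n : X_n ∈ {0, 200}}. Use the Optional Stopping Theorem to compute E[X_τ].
E[X_τ] = 142

X_n is a martingale and τ is a bounded-mean stopping time (indeed τ is finite a.s. with bounded expectation since the walk is in a bounded region). By the OST, E[X_τ] = E[X_0] = 142. Equivalently: E[X_τ] = 200 · P(hit 200 first) + 0 · P(hit 0 first) = 200 · (142/200) = 142.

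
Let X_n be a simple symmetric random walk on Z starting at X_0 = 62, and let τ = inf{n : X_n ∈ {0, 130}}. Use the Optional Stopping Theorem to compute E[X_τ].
E[X_τ] = 62

X_n is a martingale and τ is a bounded-mean stopping time (indeed τ is finite a.s. with bounded expectation since the walk is in a bounded region). By the OST, E[X_τ] = E[X_0] = 62. Equivalently: E[X_τ] = 130 · P(hit 130 first) + 0 · P(hit 0 first) = 130 · (62/130) = 62.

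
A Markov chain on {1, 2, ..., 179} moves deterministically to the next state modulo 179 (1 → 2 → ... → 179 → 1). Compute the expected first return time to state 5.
E[T_5 | X_0 = 5] = 179

The chain cycles deterministically, so starting at state 5 it returns in exactly 179 steps. Equivalently, the stationary distribution is uniform π_j = 1/179 for every state j, so by Kac's formula E[T_5] = 1/π_5 = 179.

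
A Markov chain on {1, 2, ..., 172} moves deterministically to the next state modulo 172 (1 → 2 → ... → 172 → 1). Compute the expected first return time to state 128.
E[T_128 | X_0 = 128] = 172

The chain cycles deterministically, so starting at state 128 it returns in exactly 172 steps. Equivalently, the stationary distribution is uniform π_j = 1/172 for every state j, so by Kac's formula E[T_128] = 1/π_128 = 172.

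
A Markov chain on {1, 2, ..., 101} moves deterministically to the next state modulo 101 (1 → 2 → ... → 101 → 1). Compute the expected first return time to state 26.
E[T_26 | X_0 = 26] = 101

The chain cycles deterministically, so starting at state 26 it returns in exactly 101 steps. Equivalently, the stationary distribution is uniform π_j = 1/101 for every state j, so by Kac's formula E[T_26] = 1/π_26 = 101.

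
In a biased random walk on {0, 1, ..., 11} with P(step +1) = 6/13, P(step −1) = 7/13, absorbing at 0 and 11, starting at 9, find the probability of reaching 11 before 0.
P(hit 11 before 0) = (1 − (7/6)^9) / (1 − (7/6)^11) = 1089932796/1614529687

Let u_k denote P(reach 11 before 0 | start at k). Boundary: u_0 = 0, u_11 = 1. Recurrence: u_k = 6/13·u_{k+1} + 7/13·u_{k-1} for 1 ≤ k ≤ 10. Try u_k = A + B·r^k with r = q/p = (7/13)/(6/13) = 7/6. Substitution satisfies the recurrence; boundary conditions give:
  u_k = (1 − r^k) / (1 − r^N) = (1 − (7/6)^9) / (1 − (7/6)^11) = 1089932796/1614529687.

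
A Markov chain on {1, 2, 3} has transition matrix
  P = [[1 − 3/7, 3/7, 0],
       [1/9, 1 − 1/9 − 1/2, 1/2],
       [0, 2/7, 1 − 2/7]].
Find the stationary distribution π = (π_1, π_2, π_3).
π = (28/325, 108/325, 189/325)

This is a birth-death chain on three states, which satisfies detailed balance: π_1 · P_{12} = π_2 · P_{21} and π_2 · P_{23} = π_3 · P_{32}.
From π_1 · 3/7 = π_2 · 1/9: π_2/π_1 = (3/7)/(1/9) = 27/7.
From π_2 · 1/2 = π_3 · 2/7: π_3/π_2 = (1/2)/(2/7) = 7/4.
Take π_1 proportional to 1; then unnormalized π = (1, 27/7, 27/4). Normalize by dividing by the sum 325/28:
  π = (28/325, 108/325, 189/325).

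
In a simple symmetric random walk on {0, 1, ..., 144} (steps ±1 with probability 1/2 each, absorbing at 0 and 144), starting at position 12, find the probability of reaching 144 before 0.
P(hit 144 before 0) = 12/144 = 1/12

Let u_k = P(hit 144 before 0 | start at k). Then u_0 = 0, u_144 = 1, and u_k = u_{k-1}/2 + u_{k+1}/2 for 1 ≤ k ≤ 143. This harmonic recurrence is solved by u_k = k/144, giving u_12 = 12/144 = 1/12.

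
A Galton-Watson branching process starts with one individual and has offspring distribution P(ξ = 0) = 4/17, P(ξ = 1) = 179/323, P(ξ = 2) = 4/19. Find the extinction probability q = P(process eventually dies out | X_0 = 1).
q = 1

Mean offspring μ = 0·4/17 + 1·179/323 + 2·4/19 = 315/323 ≤ 1. For μ ≤ 1 with offspring not concentrated at 1, the Galton-Watson process goes extinct almost surely, so q = 1.
(Algebraic check: The pgf is f(s) = 4/17 + 179/323·s + 4/19·s². The extinction probability q is the smallest fixed point of f in [0, 1]. Setting s = f(s):
  4/19·s² + (179/323 − 1)·s + 4/17 = 0
  4/19·s² − (4/17 + 4/19)·s + 4/17 = 0
which factors as (s − 1)·(4/19·s − 4/17) = 0, giving roots s = 1 and s = (4/17)/(4/19) = 19/17. Since 19/17 ≥ 1, the smallest root in [0, 1] is s = 1.)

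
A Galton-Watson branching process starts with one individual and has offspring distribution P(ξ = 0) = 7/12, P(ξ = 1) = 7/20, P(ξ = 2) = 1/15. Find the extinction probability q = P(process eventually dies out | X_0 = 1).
q = 1

Mean offspring μ = 0·7/12 + 1·7/20 + 2·1/15 = 29/60 ≤ 1. For μ ≤ 1 with offspring not concentrated at 1, the Galton-Watson process goes extinct almost surely, so q = 1.
(Algebraic check: The pgf is f(s) = 7/12 + 7/20·s + 1/15·s². The extinction probability q is the smallest fixed point of f in [0, 1]. Setting s = f(s):
  1/15·s² + (7/20 − 1)·s + 7/12 = 0
  1/15·s² − (7/12 + 1/15)·s + 7/12 = 0
which factors as (s − 1)·(1/15·s − 7/12) = 0, giving roots s = 1 and s = (7/12)/(1/15) = 35/4. Since 35/4 ≥ 1, the smallest root in [0, 1] is s = 1.)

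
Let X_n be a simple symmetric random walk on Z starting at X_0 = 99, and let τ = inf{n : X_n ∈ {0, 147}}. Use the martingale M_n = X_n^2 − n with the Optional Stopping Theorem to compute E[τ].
E[τ] = 4752

M_n = X_n^2 − n is a martingale (since E[X_{n+1}^2 | F_n] = X_n^2 + 1). By OST (τ has finite mean in a bounded region), E[M_τ] = E[M_0] = X_0^2 − 0 = 99^2 = 9801. Also E[M_τ] = E[X_τ^2] − E[τ]. The walk exits at 0 or 147, with P(hit 147 first) = 99/147, so E[X_τ^2] = 147^2 · 99/147 + 0 = 14553. Thus E[τ] = E[X_τ^2] − E[M_τ] = 14553 − 9801 = 4752 = 99(147 − 99) = 4752.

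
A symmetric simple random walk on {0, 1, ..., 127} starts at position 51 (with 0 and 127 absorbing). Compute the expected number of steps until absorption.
E[τ | X_0 = 51] = 3876

Let v_k = E[τ | X_0 = k]. Boundary: v_0 = v_127 = 0. Recurrence: v_k = 1 + (v_{k-1} + v_{k+1})/2 for 1 ≤ k ≤ 126. The particular solution to v_k − (v_{k-1} + v_{k+1})/2 = 1 is v_k = −k^2. Adding homogeneous solution A + B k and matching boundaries gives v_k = k (127 − k). Substituting k = 51: v_51 = 51 · 76 = 3876.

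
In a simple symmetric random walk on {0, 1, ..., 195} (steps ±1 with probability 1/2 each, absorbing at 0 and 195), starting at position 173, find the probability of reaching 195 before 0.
P(hit 195 before 0) = 173/195

Let u_k = P(hit 195 before 0 | start at k). Then u_0 = 0, u_195 = 1, and u_k = u_{k-1}/2 + u_{k+1}/2 for 1 ≤ k ≤ 194. This harmonic recurrence is solved by u_k = k/195, giving u_173 = 173/195.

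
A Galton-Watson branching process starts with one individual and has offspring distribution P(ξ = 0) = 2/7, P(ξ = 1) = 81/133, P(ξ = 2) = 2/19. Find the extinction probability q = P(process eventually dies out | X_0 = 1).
q = 1

Mean offspring μ = 0·2/7 + 1·81/133 + 2·2/19 = 109/133 ≤ 1. For μ ≤ 1 with offspring not concentrated at 1, the Galton-Watson process goes extinct almost surely, so q = 1.
(Algebraic check: The pgf is f(s) = 2/7 + 81/133·s + 2/19·s². The extinction probability q is the smallest fixed point of f in [0, 1]. Setting s = f(s):
  2/19·s² + (81/133 − 1)·s + 2/7 = 0
  2/19·s² − (2/7 + 2/19)·s + 2/7 = 0
which factors as (s − 1)·(2/19·s − 2/7) = 0, giving roots s = 1 and s = (2/7)/(2/19) = 19/7. Since 19/7 ≥ 1, the smallest root in [0, 1] is s = 1.)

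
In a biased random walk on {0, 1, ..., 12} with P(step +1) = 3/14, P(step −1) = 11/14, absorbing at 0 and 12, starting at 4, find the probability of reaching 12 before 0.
P(hit 12 before 0) = (1 − (11/3)^4) / (1 − (11/3)^12) = 6561/215551363

Let u_k denote P(reach 12 before 0 | start at k). Boundary: u_0 = 0, u_12 = 1. Recurrence: u_k = 3/14·u_{k+1} + 11/14·u_{k-1} for 1 ≤ k ≤ 11. Try u_k = A + B·r^k with r = q/p = (11/14)/(3/14) = 11/3. Substitution satisfies the recurrence; boundary conditions give:
  u_k = (1 − r^k) / (1 − r^N) = (1 − (11/3)^4) / (1 − (11/3)^12) = 6561/215551363.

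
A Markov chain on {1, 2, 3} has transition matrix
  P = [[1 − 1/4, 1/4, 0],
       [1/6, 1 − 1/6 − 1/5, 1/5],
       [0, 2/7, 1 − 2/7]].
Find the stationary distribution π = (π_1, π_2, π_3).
π = (20/71, 30/71, 21/71)

This is a birth-death chain on three states, which satisfies detailed balance: π_1 · P_{12} = π_2 · P_{21} and π_2 · P_{23} = π_3 · P_{32}.
From π_1 · 1/4 = π_2 · 1/6: π_2/π_1 = (1/4)/(1/6) = 3/2.
From π_2 · 1/5 = π_3 · 2/7: π_3/π_2 = (1/5)/(2/7) = 7/10.
Take π_1 proportional to 1; then unnormalized π = (1, 3/2, 21/20). Normalize by dividing by the sum 71/20:
  π = (20/71, 30/71, 21/71).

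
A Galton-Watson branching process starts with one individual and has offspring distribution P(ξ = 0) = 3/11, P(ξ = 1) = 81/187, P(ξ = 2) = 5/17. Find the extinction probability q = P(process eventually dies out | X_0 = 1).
q = 51/55

The pgf is f(s) = 3/11 + 81/187·s + 5/17·s². The extinction probability q is the smallest fixed point of f in [0, 1]. Setting s = f(s):
  5/17·s² + (81/187 − 1)·s + 3/11 = 0
  5/17·s² − (3/11 + 5/17)·s + 3/11 = 0
which factors as (s − 1)·(5/17·s − 3/11) = 0, giving roots s = 1 and s = (3/11)/(5/17) = 51/55.
Mean offspring μ = 81/187 + 2·5/17 = 191/187 > 1 (supercritical), so q < 1. The extinction probability is the smaller root: q = (3/11)/(5/17) = 51/55.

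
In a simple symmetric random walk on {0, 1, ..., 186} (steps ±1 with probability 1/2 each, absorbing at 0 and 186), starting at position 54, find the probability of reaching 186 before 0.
P(hit 186 before 0) = 54/186 = 9/31

Let u_k = P(hit 186 before 0 | start at k). Then u_0 = 0, u_186 = 1, and u_k = u_{k-1}/2 + u_{k+1}/2 for 1 ≤ k ≤ 185. This harmonic recurrence is solved by u_k = k/186, giving u_54 = 54/186 = 9/31.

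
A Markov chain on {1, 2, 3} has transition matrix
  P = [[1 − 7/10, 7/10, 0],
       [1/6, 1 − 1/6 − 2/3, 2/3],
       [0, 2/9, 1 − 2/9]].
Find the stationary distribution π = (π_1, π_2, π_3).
π = (5/89, 21/89, 63/89)

This is a birth-death chain on three states, which satisfies detailed balance: π_1 · P_{12} = π_2 · P_{21} and π_2 · P_{23} = π_3 · P_{32}.
From π_1 · 7/10 = π_2 · 1/6: π_2/π_1 = (7/10)/(1/6) = 21/5.
From π_2 · 2/3 = π_3 · 2/9: π_3/π_2 = (2/3)/(2/9) = 3.
Take π_1 proportional to 1; then unnormalized π = (1, 21/5, 63/5). Normalize by dividing by the sum 89/5:
  π = (5/89, 21/89, 63/89).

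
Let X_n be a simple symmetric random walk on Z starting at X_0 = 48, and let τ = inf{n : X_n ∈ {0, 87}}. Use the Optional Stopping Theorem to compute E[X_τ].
E[X_τ] = 48

X_n is a martingale and τ is a bounded-mean stopping time (indeed τ is finite a.s. with bounded expectation since the walk is in a bounded region). By the OST, E[X_τ] = E[X_0] = 48. Equivalently: E[X_τ] = 87 · P(hit 87 first) + 0 · P(hit 0 first) = 87 · (48/87) = 48.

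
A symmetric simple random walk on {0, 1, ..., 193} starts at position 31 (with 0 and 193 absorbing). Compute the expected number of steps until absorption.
E[τ | X_0 = 31] = 5022

Let v_k = E[τ | X_0 = k]. Boundary: v_0 = v_193 = 0. Recurrence: v_k = 1 + (v_{k-1} + v_{k+1})/2 for 1 ≤ k ≤ 192. The particular solution to v_k − (v_{k-1} + v_{k+1})/2 = 1 is v_k = −k^2. Adding homogeneous solution A + B k and matching boundaries gives v_k = k (193 − k). Substituting k = 31: v_31 = 31 · 162 = 5022.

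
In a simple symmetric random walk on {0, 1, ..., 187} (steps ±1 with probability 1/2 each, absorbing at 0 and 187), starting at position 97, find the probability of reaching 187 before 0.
P(hit 187 before 0) = 97/187

Let u_k = P(hit 187 before 0 | start at k). Then u_0 = 0, u_187 = 1, and u_k = u_{k-1}/2 + u_{k+1}/2 for 1 ≤ k ≤ 186. This harmonic recurrence is solved by u_k = k/187, giving u_97 = 97/187.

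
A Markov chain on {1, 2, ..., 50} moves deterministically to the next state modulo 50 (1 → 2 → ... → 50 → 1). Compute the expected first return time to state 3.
E[T_3 | X_0 = 3] = 50

The chain cycles deterministically, so starting at state 3 it returns in exactly 50 steps. Equivalently, the stationary distribution is uniform π_j = 1/50 for every state j, so by Kac's formula E[T_3] = 1/π_3 = 50.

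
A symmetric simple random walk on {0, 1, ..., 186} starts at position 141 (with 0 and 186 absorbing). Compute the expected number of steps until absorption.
E[τ | X_0 = 141] = 6345

Let v_k = E[τ | X_0 = k]. Boundary: v_0 = v_186 = 0. Recurrence: v_k = 1 + (v_{k-1} + v_{k+1})/2 for 1 ≤ k ≤ 185. The particular solution to v_k − (v_{k-1} + v_{k+1})/2 = 1 is v_k = −k^2. Adding homogeneous solution A + B k and matching boundaries gives v_k = k (186 − k). Substituting k = 141: v_141 = 141 · 45 = 6345.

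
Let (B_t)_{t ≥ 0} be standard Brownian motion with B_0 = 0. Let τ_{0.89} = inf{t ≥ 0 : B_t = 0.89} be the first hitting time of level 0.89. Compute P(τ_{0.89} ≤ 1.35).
P(τ_{0.89} ≤ 1.35) = 2(1 − Φ(0.89/√1.35)) = 2(1 − Φ(0.7660)) ≈ 0.4437

By the reflection principle for standard BM, P(τ_b ≤ t) = 2 · P(B_t ≥ b). Since B_t ~ N(0, t), P(B_t ≥ 0.89) = 1 − Φ(0.89/√t) = 1 − Φ(0.89/√1.35) = 1 − Φ(0.7660) ≈ 0.22184. Doubling: P(τ_{0.89} ≤ 1.35) ≈ 2 · 0.22184 = 0.44368 ≈ 0.4437.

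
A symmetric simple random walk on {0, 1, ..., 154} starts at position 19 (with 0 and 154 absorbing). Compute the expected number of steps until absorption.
E[τ | X_0 = 19] = 2565

Let v_k = E[τ | X_0 = k]. Boundary: v_0 = v_154 = 0. Recurrence: v_k = 1 + (v_{k-1} + v_{k+1})/2 for 1 ≤ k ≤ 153. The particular solution to v_k − (v_{k-1} + v_{k+1})/2 = 1 is v_k = −k^2. Adding homogeneous solution A + B k and matching boundaries gives v_k = k (154 − k). Substituting k = 19: v_19 = 19 · 135 = 2565.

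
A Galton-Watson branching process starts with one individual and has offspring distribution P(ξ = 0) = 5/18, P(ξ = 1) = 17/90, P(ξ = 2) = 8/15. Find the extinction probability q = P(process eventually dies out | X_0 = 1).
q = 25/48

The pgf is f(s) = 5/18 + 17/90·s + 8/15·s². The extinction probability q is the smallest fixed point of f in [0, 1]. Setting s = f(s):
  8/15·s² + (17/90 − 1)·s + 5/18 = 0
  8/15·s² − (5/18 + 8/15)·s + 5/18 = 0
which factors as (s − 1)·(8/15·s − 5/18) = 0, giving roots s = 1 and s = (5/18)/(8/15) = 25/48.
Mean offspring μ = 17/90 + 2·8/15 = 113/90 > 1 (supercritical), so q < 1. The extinction probability is the smaller root: q = (5/18)/(8/15) = 25/48.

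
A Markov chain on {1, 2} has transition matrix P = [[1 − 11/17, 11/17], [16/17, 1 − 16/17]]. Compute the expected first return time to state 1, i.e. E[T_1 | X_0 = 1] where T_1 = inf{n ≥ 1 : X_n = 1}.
E[T_1 | X_0 = 1] = 1/π_1 = 27/16

For an irreducible recurrent Markov chain with stationary distribution π, E[T_i | X_0 = i] = 1/π_i (Kac's formula). Here π_1 = (16/17)/(11/17 + 16/17) = (16/17)/(27/17) = 16/27, so E[T_1 | X_0 = 1] = 1/π_1 = (11/17 + 16/17)/(16/17) = (27/17)/(16/17) = 27/16.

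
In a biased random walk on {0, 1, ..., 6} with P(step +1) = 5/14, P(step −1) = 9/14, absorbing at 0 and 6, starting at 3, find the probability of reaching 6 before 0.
P(hit 6 before 0) = (1 − (9/5)^3) / (1 − (9/5)^6) = 125/854

Let u_k denote P(reach 6 before 0 | start at k). Boundary: u_0 = 0, u_6 = 1. Recurrence: u_k = 5/14·u_{k+1} + 9/14·u_{k-1} for 1 ≤ k ≤ 5. Try u_k = A + B·r^k with r = q/p = (9/14)/(5/14) = 9/5. Substitution satisfies the recurrence; boundary conditions give:
  u_k = (1 − r^k) / (1 − r^N) = (1 − (9/5)^3) / (1 − (9/5)^6) = 125/854.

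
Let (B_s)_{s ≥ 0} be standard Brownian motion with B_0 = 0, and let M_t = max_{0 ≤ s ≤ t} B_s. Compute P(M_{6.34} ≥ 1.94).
P(M_{6.34} ≥ 1.94) = 2·P(B_{6.34} ≥ 1.94) = 2(1 − Φ(1.94/√6.34)) ≈ 0.4410

By the reflection principle for Brownian motion, P(M_t ≥ a) = 2 · P(B_t ≥ a) for a ≥ 0. Since B_t ~ N(0, t), P(B_t ≥ 1.94) = 1 − Φ(1.94/√t) = 1 − Φ(1.94/√6.34) = 1 − Φ(0.7705). So
  P(M_{6.34} ≥ 1.94) = 2(1 − Φ(0.7705)) ≈ 0.4410.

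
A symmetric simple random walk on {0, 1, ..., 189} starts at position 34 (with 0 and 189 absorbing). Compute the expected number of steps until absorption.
E[τ | X_0 = 34] = 5270

Let v_k = E[τ | X_0 = k]. Boundary: v_0 = v_189 = 0. Recurrence: v_k = 1 + (v_{k-1} + v_{k+1})/2 for 1 ≤ k ≤ 188. The particular solution to v_k − (v_{k-1} + v_{k+1})/2 = 1 is v_k = −k^2. Adding homogeneous solution A + B k and matching boundaries gives v_k = k (189 − k). Substituting k = 34: v_34 = 34 · 155 = 5270.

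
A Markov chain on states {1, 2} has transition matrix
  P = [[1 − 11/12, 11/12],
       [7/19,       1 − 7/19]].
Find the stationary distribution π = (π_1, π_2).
π_1 = 84/293, π_2 = 209/293

Solve πP = π with π_1 + π_2 = 1. From πP = π: π_1 · (1 − 11/12) + π_2 · 7/19 = π_1 ⇒ π_2 · 7/19 = π_1 · 11/12 ⇒ π_2/π_1 = (11/12)/(7/19) = 209/84. Together with π_1 + π_2 = 1:
  π_1 = (7/19)/(11/12 + 7/19) = (7/19)/(293/228) = 84/293,
  π_2 = (11/12)/(11/12 + 7/19) = (11/12)/(293/228) = 209/293.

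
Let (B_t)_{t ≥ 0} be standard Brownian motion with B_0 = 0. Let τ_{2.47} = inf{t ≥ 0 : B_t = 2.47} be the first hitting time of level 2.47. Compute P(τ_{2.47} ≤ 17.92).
P(τ_{2.47} ≤ 17.92) = 2(1 − Φ(2.47/√17.92)) = 2(1 − Φ(0.5835)) ≈ 0.5596

By the reflection principle for standard BM, P(τ_b ≤ t) = 2 · P(B_t ≥ b). Since B_t ~ N(0, t), P(B_t ≥ 2.47) = 1 − Φ(2.47/√t) = 1 − Φ(2.47/√17.92) = 1 − Φ(0.5835) ≈ 0.27978. Doubling: P(τ_{2.47} ≤ 17.92) ≈ 2 · 0.27978 = 0.55956 ≈ 0.5596.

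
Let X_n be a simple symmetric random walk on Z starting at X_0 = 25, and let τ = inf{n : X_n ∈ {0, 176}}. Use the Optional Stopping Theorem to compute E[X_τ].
E[X_τ] = 25

X_n is a martingale and τ is a bounded-mean stopping time (indeed τ is finite a.s. with bounded expectation since the walk is in a bounded region). By the OST, E[X_τ] = E[X_0] = 25. Equivalently: E[X_τ] = 176 · P(hit 176 first) + 0 · P(hit 0 first) = 176 · (25/176) = 25.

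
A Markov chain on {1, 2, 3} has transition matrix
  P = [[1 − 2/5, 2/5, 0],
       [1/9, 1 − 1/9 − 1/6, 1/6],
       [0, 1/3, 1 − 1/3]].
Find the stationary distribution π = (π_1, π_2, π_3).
π = (5/32, 9/16, 9/32)

This is a birth-death chain on three states, which satisfies detailed balance: π_1 · P_{12} = π_2 · P_{21} and π_2 · P_{23} = π_3 · P_{32}.
From π_1 · 2/5 = π_2 · 1/9: π_2/π_1 = (2/5)/(1/9) = 18/5.
From π_2 · 1/6 = π_3 · 1/3: π_3/π_2 = (1/6)/(1/3) = 1/2.
Take π_1 proportional to 1; then unnormalized π = (1, 18/5, 9/5). Normalize by dividing by the sum 32/5:
  π = (5/32, 9/16, 9/32).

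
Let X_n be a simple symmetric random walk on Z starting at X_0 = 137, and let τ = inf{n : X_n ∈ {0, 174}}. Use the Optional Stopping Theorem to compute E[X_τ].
E[X_τ] = 137

X_n is a martingale and τ is a bounded-mean stopping time (indeed τ is finite a.s. with bounded expectation since the walk is in a bounded region). By the OST, E[X_τ] = E[X_0] = 137. Equivalently: E[X_τ] = 174 · P(hit 174 first) + 0 · P(hit 0 first) = 174 · (137/174) = 137.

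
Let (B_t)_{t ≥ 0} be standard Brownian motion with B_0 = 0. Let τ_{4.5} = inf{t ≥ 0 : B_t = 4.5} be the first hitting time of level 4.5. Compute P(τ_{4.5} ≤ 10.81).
P(τ_{4.5} ≤ 10.81) = 2(1 − Φ(4.5/√10.81)) = 2(1 − Φ(1.3687)) ≈ 0.1711

By the reflection principle for standard BM, P(τ_b ≤ t) = 2 · P(B_t ≥ b). Since B_t ~ N(0, t), P(B_t ≥ 4.5) = 1 − Φ(4.5/√t) = 1 − Φ(4.5/√10.81) = 1 − Φ(1.3687) ≈ 0.08555. Doubling: P(τ_{4.5} ≤ 10.81) ≈ 2 · 0.08555 = 0.17110 ≈ 0.1711.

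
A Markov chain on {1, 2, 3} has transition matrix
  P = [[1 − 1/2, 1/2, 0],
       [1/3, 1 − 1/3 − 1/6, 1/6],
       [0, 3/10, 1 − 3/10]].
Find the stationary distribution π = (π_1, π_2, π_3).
π = (3/10, 9/20, 1/4)

This is a birth-death chain on three states, which satisfies detailed balance: π_1 · P_{12} = π_2 · P_{21} and π_2 · P_{23} = π_3 · P_{32}.
From π_1 · 1/2 = π_2 · 1/3: π_2/π_1 = (1/2)/(1/3) = 3/2.
From π_2 · 1/6 = π_3 · 3/10: π_3/π_2 = (1/6)/(3/10) = 5/9.
Take π_1 proportional to 1; then unnormalized π = (1, 3/2, 5/6). Normalize by dividing by the sum 10/3:
  π = (3/10, 9/20, 1/4).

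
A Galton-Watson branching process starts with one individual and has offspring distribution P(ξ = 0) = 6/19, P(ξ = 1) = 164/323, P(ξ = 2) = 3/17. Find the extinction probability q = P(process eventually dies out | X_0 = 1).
q = 1

Mean offspring μ = 0·6/19 + 1·164/323 + 2·3/17 = 278/323 ≤ 1. For μ ≤ 1 with offspring not concentrated at 1, the Galton-Watson process goes extinct almost surely, so q = 1.
(Algebraic check: The pgf is f(s) = 6/19 + 164/323·s + 3/17·s². The extinction probability q is the smallest fixed point of f in [0, 1]. Setting s = f(s):
  3/17·s² + (164/323 − 1)·s + 6/19 = 0
  3/17·s² − (6/19 + 3/17)·s + 6/19 = 0
which factors as (s − 1)·(3/17·s − 6/19) = 0, giving roots s = 1 and s = (6/19)/(3/17) = 34/19. Since 34/19 ≥ 1, the smallest root in [0, 1] is s = 1.)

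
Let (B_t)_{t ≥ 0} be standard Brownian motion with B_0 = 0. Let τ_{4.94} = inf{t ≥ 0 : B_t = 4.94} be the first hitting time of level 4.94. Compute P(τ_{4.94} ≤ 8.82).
P(τ_{4.94} ≤ 8.82) = 2(1 − Φ(4.94/√8.82)) = 2(1 − Φ(1.6634)) ≈ 0.0962

By the reflection principle for standard BM, P(τ_b ≤ t) = 2 · P(B_t ≥ b). Since B_t ~ N(0, t), P(B_t ≥ 4.94) = 1 − Φ(4.94/√t) = 1 − Φ(4.94/√8.82) = 1 − Φ(1.6634) ≈ 0.04812. Doubling: P(τ_{4.94} ≤ 8.82) ≈ 2 · 0.04812 = 0.09624 ≈ 0.0962.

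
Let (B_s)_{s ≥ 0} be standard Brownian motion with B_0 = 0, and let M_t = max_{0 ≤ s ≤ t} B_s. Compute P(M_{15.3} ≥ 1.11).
P(M_{15.3} ≥ 1.11) = 2·P(B_{15.3} ≥ 1.11) = 2(1 − Φ(1.11/√15.3)) ≈ 0.7766

By the reflection principle for Brownian motion, P(M_t ≥ a) = 2 · P(B_t ≥ a) for a ≥ 0. Since B_t ~ N(0, t), P(B_t ≥ 1.11) = 1 − Φ(1.11/√t) = 1 − Φ(1.11/√15.3) = 1 − Φ(0.2838). So
  P(M_{15.3} ≥ 1.11) = 2(1 − Φ(0.2838)) ≈ 0.7766.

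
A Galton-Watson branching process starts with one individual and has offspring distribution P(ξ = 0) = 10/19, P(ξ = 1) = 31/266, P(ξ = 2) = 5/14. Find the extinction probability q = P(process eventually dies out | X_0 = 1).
q = 1

Mean offspring μ = 0·10/19 + 1·31/266 + 2·5/14 = 221/266 ≤ 1. For μ ≤ 1 with offspring not concentrated at 1, the Galton-Watson process goes extinct almost surely, so q = 1.
(Algebraic check: The pgf is f(s) = 10/19 + 31/266·s + 5/14·s². The extinction probability q is the smallest fixed point of f in [0, 1]. Setting s = f(s):
  5/14·s² + (31/266 − 1)·s + 10/19 = 0
  5/14·s² − (10/19 + 5/14)·s + 10/19 = 0
which factors as (s − 1)·(5/14·s − 10/19) = 0, giving roots s = 1 and s = (10/19)/(5/14) = 28/19. Since 28/19 ≥ 1, the smallest root in [0, 1] is s = 1.)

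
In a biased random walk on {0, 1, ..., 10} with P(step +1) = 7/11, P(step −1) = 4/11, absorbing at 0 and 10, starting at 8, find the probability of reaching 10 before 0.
P(hit 10 before 0) = (1 − (4/7)^8) / (1 − (4/7)^10) = 8462545/8528081

Let u_k denote P(reach 10 before 0 | start at k). Boundary: u_0 = 0, u_10 = 1. Recurrence: u_k = 7/11·u_{k+1} + 4/11·u_{k-1} for 1 ≤ k ≤ 9. Try u_k = A + B·r^k with r = q/p = (4/11)/(7/11) = 4/7. Substitution satisfies the recurrence; boundary conditions give:
  u_k = (1 − r^k) / (1 − r^N) = (1 − (4/7)^8) / (1 − (4/7)^10) = 8462545/8528081.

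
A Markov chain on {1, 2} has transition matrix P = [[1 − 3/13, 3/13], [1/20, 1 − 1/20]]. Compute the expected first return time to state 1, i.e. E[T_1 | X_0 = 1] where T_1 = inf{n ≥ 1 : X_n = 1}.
E[T_1 | X_0 = 1] = 1/π_1 = 73/13

For an irreducible recurrent Markov chain with stationary distribution π, E[T_i | X_0 = i] = 1/π_i (Kac's formula). Here π_1 = (1/20)/(3/13 + 1/20) = (1/20)/(73/260) = 13/73, so E[T_1 | X_0 = 1] = 1/π_1 = (3/13 + 1/20)/(1/20) = (73/260)/(1/20) = 73/13.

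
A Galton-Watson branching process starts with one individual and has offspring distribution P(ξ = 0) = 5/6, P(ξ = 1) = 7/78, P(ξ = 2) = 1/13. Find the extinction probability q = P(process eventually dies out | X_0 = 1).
q = 1

Mean offspring μ = 0·5/6 + 1·7/78 + 2·1/13 = 19/78 ≤ 1. For μ ≤ 1 with offspring not concentrated at 1, the Galton-Watson process goes extinct almost surely, so q = 1.
(Algebraic check: The pgf is f(s) = 5/6 + 7/78·s + 1/13·s². The extinction probability q is the smallest fixed point of f in [0, 1]. Setting s = f(s):
  1/13·s² + (7/78 − 1)·s + 5/6 = 0
  1/13·s² − (5/6 + 1/13)·s + 5/6 = 0
which factors as (s − 1)·(1/13·s − 5/6) = 0, giving roots s = 1 and s = (5/6)/(1/13) = 65/6. Since 65/6 ≥ 1, the smallest root in [0, 1] is s = 1.)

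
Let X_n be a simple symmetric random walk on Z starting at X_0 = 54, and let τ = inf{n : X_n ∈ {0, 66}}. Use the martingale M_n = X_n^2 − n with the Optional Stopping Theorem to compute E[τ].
E[τ] = 648

M_n = X_n^2 − n is a martingale (since E[X_{n+1}^2 | F_n] = X_n^2 + 1). By OST (τ has finite mean in a bounded region), E[M_τ] = E[M_0] = X_0^2 − 0 = 54^2 = 2916. Also E[M_τ] = E[X_τ^2] − E[τ]. The walk exits at 0 or 66, with P(hit 66 first) = 54/66, so E[X_τ^2] = 66^2 · 54/66 + 0 = 3564. Thus E[τ] = E[X_τ^2] − E[M_τ] = 3564 − 2916 = 648 = 54(66 − 54) = 648.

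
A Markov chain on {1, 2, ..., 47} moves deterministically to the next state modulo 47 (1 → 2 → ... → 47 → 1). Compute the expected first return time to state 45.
E[T_45 | X_0 = 45] = 47

The chain cycles deterministically, so starting at state 45 it returns in exactly 47 steps. Equivalently, the stationary distribution is uniform π_j = 1/47 for every state j, so by Kac's formula E[T_45] = 1/π_45 = 47.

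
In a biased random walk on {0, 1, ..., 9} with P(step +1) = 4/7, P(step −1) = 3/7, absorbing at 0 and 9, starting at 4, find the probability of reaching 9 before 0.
P(hit 9 before 0) = (1 − (3/4)^4) / (1 − (3/4)^9) = 179200/242461

Let u_k denote P(reach 9 before 0 | start at k). Boundary: u_0 = 0, u_9 = 1. Recurrence: u_k = 4/7·u_{k+1} + 3/7·u_{k-1} for 1 ≤ k ≤ 8. Try u_k = A + B·r^k with r = q/p = (3/7)/(4/7) = 3/4. Substitution satisfies the recurrence; boundary conditions give:
  u_k = (1 − r^k) / (1 − r^N) = (1 − (3/4)^4) / (1 − (3/4)^9) = 179200/242461.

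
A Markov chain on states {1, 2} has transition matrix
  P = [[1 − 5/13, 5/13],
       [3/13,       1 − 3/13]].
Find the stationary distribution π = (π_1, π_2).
π_1 = 3/8, π_2 = 5/8

Solve πP = π with π_1 + π_2 = 1. From πP = π: π_1 · (1 − 5/13) + π_2 · 3/13 = π_1 ⇒ π_2 · 3/13 = π_1 · 5/13 ⇒ π_2/π_1 = (5/13)/(3/13) = 5/3. Together with π_1 + π_2 = 1:
  π_1 = (3/13)/(5/13 + 3/13) = (3/13)/(8/13) = 3/8,
  π_2 = (5/13)/(5/13 + 3/13) = (5/13)/(8/13) = 5/8.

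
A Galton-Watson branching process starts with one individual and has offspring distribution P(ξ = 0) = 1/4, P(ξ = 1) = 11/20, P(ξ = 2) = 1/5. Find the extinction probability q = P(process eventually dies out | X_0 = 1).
q = 1

Mean offspring μ = 0·1/4 + 1·11/20 + 2·1/5 = 19/20 ≤ 1. For μ ≤ 1 with offspring not concentrated at 1, the Galton-Watson process goes extinct almost surely, so q = 1.
(Algebraic check: The pgf is f(s) = 1/4 + 11/20·s + 1/5·s². The extinction probability q is the smallest fixed point of f in [0, 1]. Setting s = f(s):
  1/5·s² + (11/20 − 1)·s + 1/4 = 0
  1/5·s² − (1/4 + 1/5)·s + 1/4 = 0
which factors as (s − 1)·(1/5·s − 1/4) = 0, giving roots s = 1 and s = (1/4)/(1/5) = 5/4. Since 5/4 ≥ 1, the smallest root in [0, 1] is s = 1.)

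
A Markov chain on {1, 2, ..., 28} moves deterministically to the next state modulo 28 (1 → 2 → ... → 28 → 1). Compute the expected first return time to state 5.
E[T_5 | X_0 = 5] = 28

The chain cycles deterministically, so starting at state 5 it returns in exactly 28 steps. Equivalently, the stationary distribution is uniform π_j = 1/28 for every state j, so by Kac's formula E[T_5] = 1/π_5 = 28.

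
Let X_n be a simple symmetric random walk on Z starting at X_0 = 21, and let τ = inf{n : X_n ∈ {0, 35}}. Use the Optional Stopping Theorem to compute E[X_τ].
E[X_τ] = 21

X_n is a martingale and τ is a bounded-mean stopping time (indeed τ is finite a.s. with bounded expectation since the walk is in a bounded region). By the OST, E[X_τ] = E[X_0] = 21. Equivalently: E[X_τ] = 35 · P(hit 35 first) + 0 · P(hit 0 first) = 35 · (21/35) = 21.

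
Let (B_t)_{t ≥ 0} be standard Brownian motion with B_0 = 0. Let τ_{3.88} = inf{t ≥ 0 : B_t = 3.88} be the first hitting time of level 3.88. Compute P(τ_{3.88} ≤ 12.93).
P(τ_{3.88} ≤ 12.93) = 2(1 − Φ(3.88/√12.93)) = 2(1 − Φ(1.0790)) ≈ 0.2806

By the reflection principle for standard BM, P(τ_b ≤ t) = 2 · P(B_t ≥ b). Since B_t ~ N(0, t), P(B_t ≥ 3.88) = 1 − Φ(3.88/√t) = 1 − Φ(3.88/√12.93) = 1 − Φ(1.0790) ≈ 0.14029. Doubling: P(τ_{3.88} ≤ 12.93) ≈ 2 · 0.14029 = 0.28058 ≈ 0.2806.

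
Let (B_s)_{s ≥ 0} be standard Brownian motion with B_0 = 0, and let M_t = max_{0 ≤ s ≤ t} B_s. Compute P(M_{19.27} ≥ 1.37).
P(M_{19.27} ≥ 1.37) = 2·P(B_{19.27} ≥ 1.37) = 2(1 − Φ(1.37/√19.27)) ≈ 0.7550

By the reflection principle for Brownian motion, P(M_t ≥ a) = 2 · P(B_t ≥ a) for a ≥ 0. Since B_t ~ N(0, t), P(B_t ≥ 1.37) = 1 − Φ(1.37/√t) = 1 − Φ(1.37/√19.27) = 1 − Φ(0.3121). So
  P(M_{19.27} ≥ 1.37) = 2(1 − Φ(0.3121)) ≈ 0.7550.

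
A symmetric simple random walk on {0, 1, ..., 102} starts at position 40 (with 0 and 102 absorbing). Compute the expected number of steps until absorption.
E[τ | X_0 = 40] = 2480

Let v_k = E[τ | X_0 = k]. Boundary: v_0 = v_102 = 0. Recurrence: v_k = 1 + (v_{k-1} + v_{k+1})/2 for 1 ≤ k ≤ 101. The particular solution to v_k − (v_{k-1} + v_{k+1})/2 = 1 is v_k = −k^2. Adding homogeneous solution A + B k and matching boundaries gives v_k = k (102 − k). Substituting k = 40: v_40 = 40 · 62 = 2480.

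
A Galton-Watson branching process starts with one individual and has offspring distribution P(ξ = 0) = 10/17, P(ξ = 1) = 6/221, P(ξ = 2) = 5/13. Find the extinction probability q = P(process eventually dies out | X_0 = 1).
q = 1

Mean offspring μ = 0·10/17 + 1·6/221 + 2·5/13 = 176/221 ≤ 1. For μ ≤ 1 with offspring not concentrated at 1, the Galton-Watson process goes extinct almost surely, so q = 1.
(Algebraic check: The pgf is f(s) = 10/17 + 6/221·s + 5/13·s². The extinction probability q is the smallest fixed point of f in [0, 1]. Setting s = f(s):
  5/13·s² + (6/221 − 1)·s + 10/17 = 0
  5/13·s² − (10/17 + 5/13)·s + 10/17 = 0
which factors as (s − 1)·(5/13·s − 10/17) = 0, giving roots s = 1 and s = (10/17)/(5/13) = 26/17. Since 26/17 ≥ 1, the smallest root in [0, 1] is s = 1.)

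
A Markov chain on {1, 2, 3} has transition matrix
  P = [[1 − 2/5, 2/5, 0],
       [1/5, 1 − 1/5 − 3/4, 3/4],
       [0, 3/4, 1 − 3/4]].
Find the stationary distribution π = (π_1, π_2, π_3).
π = (1/5, 2/5, 2/5)

This is a birth-death chain on three states, which satisfies detailed balance: π_1 · P_{12} = π_2 · P_{21} and π_2 · P_{23} = π_3 · P_{32}.
From π_1 · 2/5 = π_2 · 1/5: π_2/π_1 = (2/5)/(1/5) = 2.
From π_2 · 3/4 = π_3 · 3/4: π_3/π_2 = (3/4)/(3/4) = 1.
Take π_1 proportional to 1; then unnormalized π = (1, 2, 2). Normalize by dividing by the sum 5:
  π = (1/5, 2/5, 2/5).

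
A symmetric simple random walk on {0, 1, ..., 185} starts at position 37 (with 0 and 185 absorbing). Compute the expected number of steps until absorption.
E[τ | X_0 = 37] = 5476

Let v_k = E[τ | X_0 = k]. Boundary: v_0 = v_185 = 0. Recurrence: v_k = 1 + (v_{k-1} + v_{k+1})/2 for 1 ≤ k ≤ 184. The particular solution to v_k − (v_{k-1} + v_{k+1})/2 = 1 is v_k = −k^2. Adding homogeneous solution A + B k and matching boundaries gives v_k = k (185 − k). Substituting k = 37: v_37 = 37 · 148 = 5476.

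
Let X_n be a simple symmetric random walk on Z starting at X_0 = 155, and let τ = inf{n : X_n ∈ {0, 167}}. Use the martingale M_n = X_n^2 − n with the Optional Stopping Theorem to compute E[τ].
E[τ] = 1860

M_n = X_n^2 − n is a martingale (since E[X_{n+1}^2 | F_n] = X_n^2 + 1). By OST (τ has finite mean in a bounded region), E[M_τ] = E[M_0] = X_0^2 − 0 = 155^2 = 24025. Also E[M_τ] = E[X_τ^2] − E[τ]. The walk exits at 0 or 167, with P(hit 167 first) = 155/167, so E[X_τ^2] = 167^2 · 155/167 + 0 = 25885. Thus E[τ] = E[X_τ^2] − E[M_τ] = 25885 − 24025 = 1860 = 155(167 − 155) = 1860.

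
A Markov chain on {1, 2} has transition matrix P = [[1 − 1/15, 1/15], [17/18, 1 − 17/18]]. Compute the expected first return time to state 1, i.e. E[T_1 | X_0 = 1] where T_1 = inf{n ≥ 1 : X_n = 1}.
E[T_1 | X_0 = 1] = 1/π_1 = 91/85

For an irreducible recurrent Markov chain with stationary distribution π, E[T_i | X_0 = i] = 1/π_i (Kac's formula). Here π_1 = (17/18)/(1/15 + 17/18) = (17/18)/(91/90) = 85/91, so E[T_1 | X_0 = 1] = 1/π_1 = (1/15 + 17/18)/(17/18) = (91/90)/(17/18) = 91/85.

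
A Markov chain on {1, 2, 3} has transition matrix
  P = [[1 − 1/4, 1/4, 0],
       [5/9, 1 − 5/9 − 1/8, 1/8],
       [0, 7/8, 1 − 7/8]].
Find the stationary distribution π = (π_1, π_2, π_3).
π = (35/53, 63/212, 9/212)

This is a birth-death chain on three states, which satisfies detailed balance: π_1 · P_{12} = π_2 · P_{21} and π_2 · P_{23} = π_3 · P_{32}.
From π_1 · 1/4 = π_2 · 5/9: π_2/π_1 = (1/4)/(5/9) = 9/20.
From π_2 · 1/8 = π_3 · 7/8: π_3/π_2 = (1/8)/(7/8) = 1/7.
Take π_1 proportional to 1; then unnormalized π = (1, 9/20, 9/140). Normalize by dividing by the sum 53/35:
  π = (35/53, 63/212, 9/212).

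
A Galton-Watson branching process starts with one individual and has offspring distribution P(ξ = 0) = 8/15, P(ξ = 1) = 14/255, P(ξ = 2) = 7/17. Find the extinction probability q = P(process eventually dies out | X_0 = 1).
q = 1

Mean offspring μ = 0·8/15 + 1·14/255 + 2·7/17 = 224/255 ≤ 1. For μ ≤ 1 with offspring not concentrated at 1, the Galton-Watson process goes extinct almost surely, so q = 1.
(Algebraic check: The pgf is f(s) = 8/15 + 14/255·s + 7/17·s². The extinction probability q is the smallest fixed point of f in [0, 1]. Setting s = f(s):
  7/17·s² + (14/255 − 1)·s + 8/15 = 0
  7/17·s² − (8/15 + 7/17)·s + 8/15 = 0
which factors as (s − 1)·(7/17·s − 8/15) = 0, giving roots s = 1 and s = (8/15)/(7/17) = 136/105. Since 136/105 ≥ 1, the smallest root in [0, 1] is s = 1.)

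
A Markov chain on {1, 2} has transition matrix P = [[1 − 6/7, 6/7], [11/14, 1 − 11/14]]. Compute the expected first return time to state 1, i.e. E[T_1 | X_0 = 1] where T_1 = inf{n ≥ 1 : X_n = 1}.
E[T_1 | X_0 = 1] = 1/π_1 = 23/11

For an irreducible recurrent Markov chain with stationary distribution π, E[T_i | X_0 = i] = 1/π_i (Kac's formula). Here π_1 = (11/14)/(6/7 + 11/14) = (11/14)/(23/14) = 11/23, so E[T_1 | X_0 = 1] = 1/π_1 = (6/7 + 11/14)/(11/14) = (23/14)/(11/14) = 23/11.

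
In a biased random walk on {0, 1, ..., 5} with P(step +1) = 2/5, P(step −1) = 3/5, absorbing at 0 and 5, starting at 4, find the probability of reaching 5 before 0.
P(hit 5 before 0) = (1 − (3/2)^4) / (1 − (3/2)^5) = 130/211

Let u_k denote P(reach 5 before 0 | start at k). Boundary: u_0 = 0, u_5 = 1. Recurrence: u_k = 2/5·u_{k+1} + 3/5·u_{k-1} for 1 ≤ k ≤ 4. Try u_k = A + B·r^k with r = q/p = (3/5)/(2/5) = 3/2. Substitution satisfies the recurrence; boundary conditions give:
  u_k = (1 − r^k) / (1 − r^N) = (1 − (3/2)^4) / (1 − (3/2)^5) = 130/211.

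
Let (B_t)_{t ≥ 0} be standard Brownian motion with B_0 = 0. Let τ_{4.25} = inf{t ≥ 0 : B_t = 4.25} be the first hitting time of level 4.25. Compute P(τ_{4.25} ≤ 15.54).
P(τ_{4.25} ≤ 15.54) = 2(1 − Φ(4.25/√15.54)) = 2(1 − Φ(1.0781)) ≈ 0.2810

By the reflection principle for standard BM, P(τ_b ≤ t) = 2 · P(B_t ≥ b). Since B_t ~ N(0, t), P(B_t ≥ 4.25) = 1 − Φ(4.25/√t) = 1 − Φ(4.25/√15.54) = 1 − Φ(1.0781) ≈ 0.14049. Doubling: P(τ_{4.25} ≤ 15.54) ≈ 2 · 0.14049 = 0.28098 ≈ 0.2810.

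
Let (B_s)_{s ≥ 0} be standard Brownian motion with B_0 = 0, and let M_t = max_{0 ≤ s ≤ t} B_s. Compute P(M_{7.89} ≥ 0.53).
P(M_{7.89} ≥ 0.53) = 2·P(B_{7.89} ≥ 0.53) = 2(1 − Φ(0.53/√7.89)) ≈ 0.8503

By the reflection principle for Brownian motion, P(M_t ≥ a) = 2 · P(B_t ≥ a) for a ≥ 0. Since B_t ~ N(0, t), P(B_t ≥ 0.53) = 1 − Φ(0.53/√t) = 1 − Φ(0.53/√7.89) = 1 − Φ(0.1887). So
  P(M_{7.89} ≥ 0.53) = 2(1 − Φ(0.1887)) ≈ 0.8503.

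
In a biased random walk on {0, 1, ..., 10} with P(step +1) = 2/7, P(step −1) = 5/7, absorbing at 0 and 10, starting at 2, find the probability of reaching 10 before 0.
P(hit 10 before 0) = (1 − (5/2)^2) / (1 − (5/2)^10) = 256/464981

Let u_k denote P(reach 10 before 0 | start at k). Boundary: u_0 = 0, u_10 = 1. Recurrence: u_k = 2/7·u_{k+1} + 5/7·u_{k-1} for 1 ≤ k ≤ 9. Try u_k = A + B·r^k with r = q/p = (5/7)/(2/7) = 5/2. Substitution satisfies the recurrence; boundary conditions give:
  u_k = (1 − r^k) / (1 − r^N) = (1 − (5/2)^2) / (1 − (5/2)^10) = 256/464981.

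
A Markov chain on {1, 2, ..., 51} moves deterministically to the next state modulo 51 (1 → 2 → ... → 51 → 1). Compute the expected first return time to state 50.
E[T_50 | X_0 = 50] = 51

The chain cycles deterministically, so starting at state 50 it returns in exactly 51 steps. Equivalently, the stationary distribution is uniform π_j = 1/51 for every state j, so by Kac's formula E[T_50] = 1/π_50 = 51.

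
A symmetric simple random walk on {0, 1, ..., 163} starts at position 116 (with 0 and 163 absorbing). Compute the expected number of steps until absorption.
E[τ | X_0 = 116] = 5452

Let v_k = E[τ | X_0 = k]. Boundary: v_0 = v_163 = 0. Recurrence: v_k = 1 + (v_{k-1} + v_{k+1})/2 for 1 ≤ k ≤ 162. The particular solution to v_k − (v_{k-1} + v_{k+1})/2 = 1 is v_k = −k^2. Adding homogeneous solution A + B k and matching boundaries gives v_k = k (163 − k). Substituting k = 116: v_116 = 116 · 47 = 5452.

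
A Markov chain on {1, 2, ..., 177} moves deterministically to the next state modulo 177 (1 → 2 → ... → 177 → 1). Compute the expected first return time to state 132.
E[T_132 | X_0 = 132] = 177

The chain cycles deterministically, so starting at state 132 it returns in exactly 177 steps. Equivalently, the stationary distribution is uniform π_j = 1/177 for every state j, so by Kac's formula E[T_132] = 1/π_132 = 177.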